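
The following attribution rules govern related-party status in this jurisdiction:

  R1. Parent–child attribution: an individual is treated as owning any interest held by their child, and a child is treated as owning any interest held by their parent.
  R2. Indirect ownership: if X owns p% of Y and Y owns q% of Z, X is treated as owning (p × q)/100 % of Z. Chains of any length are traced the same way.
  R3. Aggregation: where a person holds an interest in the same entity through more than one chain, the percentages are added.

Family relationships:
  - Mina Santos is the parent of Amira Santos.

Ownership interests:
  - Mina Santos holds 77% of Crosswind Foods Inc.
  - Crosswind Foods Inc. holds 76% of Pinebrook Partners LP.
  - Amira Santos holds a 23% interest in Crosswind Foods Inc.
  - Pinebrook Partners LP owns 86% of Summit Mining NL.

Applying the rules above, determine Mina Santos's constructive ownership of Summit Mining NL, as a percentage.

By parent–child attribution (R1), Mina Santos is treated as also owning Amira Santos's interest in Crosswind Foods Inc, giving 77% + 23% = 100%.
Chain via Crosswind Foods Inc. → Pinebrook Partners LP (R2): 100% × 76% × 86% = 65.36% of Summit Mining NL.

65.36%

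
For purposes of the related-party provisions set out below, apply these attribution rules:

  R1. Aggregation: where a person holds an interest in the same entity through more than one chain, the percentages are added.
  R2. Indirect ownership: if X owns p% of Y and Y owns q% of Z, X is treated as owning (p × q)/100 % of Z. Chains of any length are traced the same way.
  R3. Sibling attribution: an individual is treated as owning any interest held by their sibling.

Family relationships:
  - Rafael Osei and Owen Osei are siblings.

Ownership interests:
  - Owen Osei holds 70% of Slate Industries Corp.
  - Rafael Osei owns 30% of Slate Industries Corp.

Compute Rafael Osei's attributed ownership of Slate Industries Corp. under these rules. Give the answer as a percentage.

100%

By sibling attribution (R3), Rafael Osei is treated as also owning Owen Osei's interest in Slate Industries Corp, giving 30% + 70% = 100%.
Direct interest in Slate Industries Corp: 100%.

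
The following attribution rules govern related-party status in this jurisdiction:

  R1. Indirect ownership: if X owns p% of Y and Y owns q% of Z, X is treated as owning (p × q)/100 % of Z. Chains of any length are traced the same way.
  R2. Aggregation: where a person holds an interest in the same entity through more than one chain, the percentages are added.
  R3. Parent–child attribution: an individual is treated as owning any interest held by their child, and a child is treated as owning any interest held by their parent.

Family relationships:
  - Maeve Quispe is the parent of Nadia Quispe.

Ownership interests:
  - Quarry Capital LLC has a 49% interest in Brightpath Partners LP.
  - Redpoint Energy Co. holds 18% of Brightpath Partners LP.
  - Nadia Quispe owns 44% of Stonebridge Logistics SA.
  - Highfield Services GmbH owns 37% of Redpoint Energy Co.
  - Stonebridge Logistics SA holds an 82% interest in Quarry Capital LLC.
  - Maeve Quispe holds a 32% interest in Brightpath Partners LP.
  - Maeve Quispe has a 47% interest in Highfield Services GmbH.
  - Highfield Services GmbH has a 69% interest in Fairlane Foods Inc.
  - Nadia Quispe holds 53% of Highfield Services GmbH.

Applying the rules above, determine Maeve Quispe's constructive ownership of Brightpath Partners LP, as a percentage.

56.3392%

By parent–child attribution (R3), Maeve Quispe is treated as also owning Nadia Quispe's interest in Highfield Services GmbH, giving 47% + 53% = 100%.
By parent–child attribution (R3), Maeve Quispe is treated as owning Nadia Quispe's 44% interest in Stonebridge Logistics SA.
Chain via Highfield Services GmbH → Redpoint Energy Co. (R1): 100% × 37% × 18% = 6.66% of Brightpath Partners LP.
Direct interest in Brightpath Partners LP: 32%.
Chain via Stonebridge Logistics SA → Quarry Capital LLC (R1): 44% × 82% × 49% = 17.6792% of Brightpath Partners LP.
Aggregating (R2): 6.66% + 32% + 17.6792% = 56.3392%.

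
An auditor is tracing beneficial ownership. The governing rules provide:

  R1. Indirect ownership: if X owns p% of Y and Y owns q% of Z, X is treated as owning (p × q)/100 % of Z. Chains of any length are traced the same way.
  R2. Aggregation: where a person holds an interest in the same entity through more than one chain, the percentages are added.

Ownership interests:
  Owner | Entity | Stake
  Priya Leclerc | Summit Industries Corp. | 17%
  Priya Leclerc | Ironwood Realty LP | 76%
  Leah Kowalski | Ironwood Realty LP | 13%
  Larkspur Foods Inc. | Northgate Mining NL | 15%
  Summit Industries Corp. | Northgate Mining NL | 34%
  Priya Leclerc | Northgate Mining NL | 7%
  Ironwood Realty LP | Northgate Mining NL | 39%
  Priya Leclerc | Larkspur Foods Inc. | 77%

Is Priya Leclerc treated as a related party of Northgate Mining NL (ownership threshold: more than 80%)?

No

Chain via Ironwood Realty LP (R1): 76% × 39% = 29.64% of Northgate Mining NL.
Chain via Summit Industries Corp. (R1): 17% × 34% = 5.78% of Northgate Mining NL.
Chain via Larkspur Foods Inc. (R1): 77% × 15% = 11.55% of Northgate Mining NL.
Direct interest in Northgate Mining NL: 7%.
Aggregating (R2): 29.64% + 5.78% + 11.55% + 7% = 53.97%.
53.97% does not exceed the 80% threshold, so Priya is not a related party to Northgate Mining NL.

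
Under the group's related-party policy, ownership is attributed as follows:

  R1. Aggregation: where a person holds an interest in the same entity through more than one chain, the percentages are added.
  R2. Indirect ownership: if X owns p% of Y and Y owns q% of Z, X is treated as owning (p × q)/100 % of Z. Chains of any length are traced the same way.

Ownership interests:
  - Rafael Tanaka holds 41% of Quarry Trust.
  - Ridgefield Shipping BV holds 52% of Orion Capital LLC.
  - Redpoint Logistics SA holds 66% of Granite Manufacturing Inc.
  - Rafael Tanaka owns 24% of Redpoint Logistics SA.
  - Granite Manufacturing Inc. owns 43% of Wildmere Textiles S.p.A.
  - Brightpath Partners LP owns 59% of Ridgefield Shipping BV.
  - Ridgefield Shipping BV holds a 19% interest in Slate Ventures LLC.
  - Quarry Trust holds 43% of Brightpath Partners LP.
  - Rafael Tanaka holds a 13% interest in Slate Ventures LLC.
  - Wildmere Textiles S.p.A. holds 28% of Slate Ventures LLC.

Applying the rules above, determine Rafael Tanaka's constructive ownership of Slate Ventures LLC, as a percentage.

16.883459%

Chain via Quarry Trust → Brightpath Partners LP → Ridgefield Shipping BV (R2): 41% × 43% × 59% × 19% = 1.976323% of Slate Ventures LLC.
Chain via Redpoint Logistics SA → Granite Manufacturing Inc. → Wildmere Textiles S.p.A. (R2): 24% × 66% × 43% × 28% = 1.907136% of Slate Ventures LLC.
Direct interest in Slate Ventures LLC: 13%.
Aggregating (R1): 1.976323% + 1.907136% + 13% = 16.883459%.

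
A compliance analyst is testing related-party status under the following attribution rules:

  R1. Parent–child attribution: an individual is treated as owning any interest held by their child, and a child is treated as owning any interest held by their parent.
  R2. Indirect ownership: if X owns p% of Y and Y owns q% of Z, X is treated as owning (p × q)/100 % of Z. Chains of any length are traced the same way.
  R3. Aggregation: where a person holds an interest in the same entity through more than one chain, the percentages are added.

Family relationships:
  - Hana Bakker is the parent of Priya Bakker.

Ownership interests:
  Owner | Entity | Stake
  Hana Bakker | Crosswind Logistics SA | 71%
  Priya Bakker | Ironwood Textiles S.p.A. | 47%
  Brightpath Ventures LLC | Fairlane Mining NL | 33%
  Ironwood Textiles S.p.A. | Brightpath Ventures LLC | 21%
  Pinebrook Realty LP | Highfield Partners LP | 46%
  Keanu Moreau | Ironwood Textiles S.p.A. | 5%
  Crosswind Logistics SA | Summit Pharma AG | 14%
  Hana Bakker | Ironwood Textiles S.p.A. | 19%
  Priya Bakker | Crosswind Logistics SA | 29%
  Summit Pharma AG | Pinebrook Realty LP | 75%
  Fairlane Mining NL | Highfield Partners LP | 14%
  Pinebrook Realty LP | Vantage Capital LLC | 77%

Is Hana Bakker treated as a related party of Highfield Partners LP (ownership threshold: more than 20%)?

No

By parent–child attribution (R1), Hana Bakker is treated as also owning Priya Bakker's interest in Crosswind Logistics SA, giving 71% + 29% = 100%.
By parent–child attribution (R1), Hana Bakker is treated as also owning Priya Bakker's interest in Ironwood Textiles S.p.A, giving 19% + 47% = 66%.
Chain via Crosswind Logistics SA → Summit Pharma AG → Pinebrook Realty LP (R2): 100% × 14% × 75% × 46% = 4.83% of Highfield Partners LP.
Chain via Ironwood Textiles S.p.A. → Brightpath Ventures LLC → Fairlane Mining NL (R2): 66% × 21% × 33% × 14% = 0.640332% of Highfield Partners LP.
Aggregating (R3): 4.83% + 0.640332% = 5.470332%.
5.470332% does not exceed the 20% threshold, so Hana is not a related party to Highfield Partners LP.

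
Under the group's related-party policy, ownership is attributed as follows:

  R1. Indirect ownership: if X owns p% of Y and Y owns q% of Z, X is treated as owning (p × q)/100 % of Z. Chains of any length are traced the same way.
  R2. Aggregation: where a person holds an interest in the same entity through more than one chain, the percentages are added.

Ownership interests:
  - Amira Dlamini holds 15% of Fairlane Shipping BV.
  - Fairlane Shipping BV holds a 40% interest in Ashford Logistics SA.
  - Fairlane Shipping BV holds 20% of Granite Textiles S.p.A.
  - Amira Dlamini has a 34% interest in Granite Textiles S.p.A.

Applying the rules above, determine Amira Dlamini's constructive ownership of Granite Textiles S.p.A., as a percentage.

37%

Chain via Fairlane Shipping BV (R1): 15% × 20% = 3% of Granite Textiles S.p.A.
Direct interest in Granite Textiles S.p.A: 34%.
Aggregating (R2): 3% + 34% = 37%.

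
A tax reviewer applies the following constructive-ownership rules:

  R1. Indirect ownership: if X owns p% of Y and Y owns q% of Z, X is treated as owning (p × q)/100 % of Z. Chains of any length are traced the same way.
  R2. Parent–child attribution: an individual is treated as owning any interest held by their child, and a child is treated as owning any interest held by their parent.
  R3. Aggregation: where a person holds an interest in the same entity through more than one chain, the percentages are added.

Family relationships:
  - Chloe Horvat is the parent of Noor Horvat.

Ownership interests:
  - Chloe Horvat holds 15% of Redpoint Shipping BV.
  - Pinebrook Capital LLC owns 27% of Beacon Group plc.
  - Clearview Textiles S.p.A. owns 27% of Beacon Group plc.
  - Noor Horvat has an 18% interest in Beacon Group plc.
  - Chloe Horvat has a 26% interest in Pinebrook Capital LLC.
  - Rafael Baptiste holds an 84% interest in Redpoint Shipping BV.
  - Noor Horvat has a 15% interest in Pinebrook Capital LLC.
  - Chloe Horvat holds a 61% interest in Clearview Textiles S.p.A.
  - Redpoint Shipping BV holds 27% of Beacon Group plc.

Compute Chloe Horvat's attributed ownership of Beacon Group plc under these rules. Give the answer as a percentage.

49.59%

By parent–child attribution (R2), Chloe Horvat is treated as also owning Noor Horvat's interest in Pinebrook Capital LLC, giving 26% + 15% = 41%.
By parent–child attribution (R2), Chloe Horvat is treated as owning Noor Horvat's 18% interest in Beacon Group plc.
Chain via Redpoint Shipping BV (R1): 15% × 27% = 4.05% of Beacon Group plc.
Chain via Clearview Textiles S.p.A. (R1): 61% × 27% = 16.47% of Beacon Group plc.
Chain via Pinebrook Capital LLC (R1): 41% × 27% = 11.07% of Beacon Group plc.
Direct interest in Beacon Group plc: 18%.
Aggregating (R3): 4.05% + 16.47% + 11.07% + 18% = 49.59%.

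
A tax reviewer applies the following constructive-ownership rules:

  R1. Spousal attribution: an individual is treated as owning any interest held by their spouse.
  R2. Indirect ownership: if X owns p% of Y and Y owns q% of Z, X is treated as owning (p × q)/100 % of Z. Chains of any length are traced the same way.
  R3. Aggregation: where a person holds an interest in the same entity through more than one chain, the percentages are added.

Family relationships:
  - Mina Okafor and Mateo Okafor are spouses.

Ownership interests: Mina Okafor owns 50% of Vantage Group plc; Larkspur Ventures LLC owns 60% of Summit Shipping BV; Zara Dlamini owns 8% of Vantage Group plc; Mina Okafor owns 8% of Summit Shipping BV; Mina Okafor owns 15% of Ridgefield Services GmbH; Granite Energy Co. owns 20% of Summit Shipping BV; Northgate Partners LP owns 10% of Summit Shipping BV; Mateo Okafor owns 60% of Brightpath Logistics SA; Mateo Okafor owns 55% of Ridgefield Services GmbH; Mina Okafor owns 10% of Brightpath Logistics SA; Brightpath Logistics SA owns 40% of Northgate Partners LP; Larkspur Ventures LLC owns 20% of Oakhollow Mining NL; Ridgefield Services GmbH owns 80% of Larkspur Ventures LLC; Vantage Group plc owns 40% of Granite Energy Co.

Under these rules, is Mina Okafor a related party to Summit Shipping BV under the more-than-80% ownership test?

By spousal attribution (R1), Mina Okafor is treated as also owning Mateo Okafor's interest in Ridgefield Services GmbH, giving 15% + 55% = 70%.
By spousal attribution (R1), Mina Okafor is treated as also owning Mateo Okafor's interest in Brightpath Logistics SA, giving 10% + 60% = 70%.
Chain via Ridgefield Services GmbH → Larkspur Ventures LLC (R2): 70% × 80% × 60% = 33.6% of Summit Shipping BV.
Chain via Brightpath Logistics SA → Northgate Partners LP (R2): 70% × 40% × 10% = 2.8% of Summit Shipping BV.
Chain via Vantage Group plc → Granite Energy Co. (R2): 50% × 40% × 20% = 4% of Summit Shipping BV.
Direct interest in Summit Shipping BV: 8%.
Aggregating (R3): 33.6% + 2.8% + 4% + 8% = 48.4%.
48.4% does not exceed the 80% threshold, so Mina is not a related party to Summit Shipping BV.

No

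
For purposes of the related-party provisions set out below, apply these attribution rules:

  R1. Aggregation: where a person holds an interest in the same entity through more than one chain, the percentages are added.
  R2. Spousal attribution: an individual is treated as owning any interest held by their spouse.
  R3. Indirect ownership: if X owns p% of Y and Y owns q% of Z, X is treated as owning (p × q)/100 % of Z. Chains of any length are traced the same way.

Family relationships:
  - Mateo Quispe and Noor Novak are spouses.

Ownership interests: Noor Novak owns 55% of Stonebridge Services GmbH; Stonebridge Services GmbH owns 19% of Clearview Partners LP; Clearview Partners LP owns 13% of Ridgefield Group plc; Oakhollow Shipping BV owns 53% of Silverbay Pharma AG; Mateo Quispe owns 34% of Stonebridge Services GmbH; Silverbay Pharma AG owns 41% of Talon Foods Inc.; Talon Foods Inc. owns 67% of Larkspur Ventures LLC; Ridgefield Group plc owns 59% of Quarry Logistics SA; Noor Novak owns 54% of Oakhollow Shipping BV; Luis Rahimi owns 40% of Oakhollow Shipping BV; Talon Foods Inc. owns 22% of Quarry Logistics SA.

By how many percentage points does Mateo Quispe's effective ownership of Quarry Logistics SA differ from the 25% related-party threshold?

By spousal attribution (R2), Mateo Quispe is treated as also owning Noor Novak's interest in Stonebridge Services GmbH, giving 34% + 55% = 89%.
By spousal attribution (R2), Mateo Quispe is treated as owning Noor Novak's 54% interest in Oakhollow Shipping BV.
Chain via Stonebridge Services GmbH → Clearview Partners LP → Ridgefield Group plc (R3): 89% × 19% × 13% × 59% = 1.296997% of Quarry Logistics SA.
Chain via Oakhollow Shipping BV → Silverbay Pharma AG → Talon Foods Inc. (R3): 54% × 53% × 41% × 22% = 2.581524% of Quarry Logistics SA.
Aggregating (R1): 1.296997% + 2.581524% = 3.878521%.
3.878521% falls short of the 25% threshold by 21.121479 percentage points.

21.121479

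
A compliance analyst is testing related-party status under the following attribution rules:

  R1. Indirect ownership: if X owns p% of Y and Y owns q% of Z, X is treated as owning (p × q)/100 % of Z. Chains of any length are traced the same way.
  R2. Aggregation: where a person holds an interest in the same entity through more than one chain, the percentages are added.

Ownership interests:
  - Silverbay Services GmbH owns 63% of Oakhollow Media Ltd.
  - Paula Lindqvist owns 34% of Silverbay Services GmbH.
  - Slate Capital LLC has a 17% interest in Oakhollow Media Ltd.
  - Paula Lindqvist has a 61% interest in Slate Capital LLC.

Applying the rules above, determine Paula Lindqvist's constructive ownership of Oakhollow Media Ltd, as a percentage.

31.79%

Chain via Slate Capital LLC (R1): 61% × 17% = 10.37% of Oakhollow Media Ltd.
Chain via Silverbay Services GmbH (R1): 34% × 63% = 21.42% of Oakhollow Media Ltd.
Aggregating (R2): 10.37% + 21.42% = 31.79%.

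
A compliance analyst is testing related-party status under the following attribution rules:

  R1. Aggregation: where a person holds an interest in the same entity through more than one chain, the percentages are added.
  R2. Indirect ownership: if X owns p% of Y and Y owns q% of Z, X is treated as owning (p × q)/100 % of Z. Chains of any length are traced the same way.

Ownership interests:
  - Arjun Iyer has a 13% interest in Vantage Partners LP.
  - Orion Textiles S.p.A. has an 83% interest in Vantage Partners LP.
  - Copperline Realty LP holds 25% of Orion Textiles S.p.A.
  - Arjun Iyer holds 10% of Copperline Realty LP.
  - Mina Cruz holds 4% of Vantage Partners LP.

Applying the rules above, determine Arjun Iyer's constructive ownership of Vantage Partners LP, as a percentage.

Chain via Copperline Realty LP → Orion Textiles S.p.A. (R2): 10% × 25% × 83% = 2.075% of Vantage Partners LP.
Direct interest in Vantage Partners LP: 13%.
Aggregating (R1): 2.075% + 13% = 15.075%.

15.075%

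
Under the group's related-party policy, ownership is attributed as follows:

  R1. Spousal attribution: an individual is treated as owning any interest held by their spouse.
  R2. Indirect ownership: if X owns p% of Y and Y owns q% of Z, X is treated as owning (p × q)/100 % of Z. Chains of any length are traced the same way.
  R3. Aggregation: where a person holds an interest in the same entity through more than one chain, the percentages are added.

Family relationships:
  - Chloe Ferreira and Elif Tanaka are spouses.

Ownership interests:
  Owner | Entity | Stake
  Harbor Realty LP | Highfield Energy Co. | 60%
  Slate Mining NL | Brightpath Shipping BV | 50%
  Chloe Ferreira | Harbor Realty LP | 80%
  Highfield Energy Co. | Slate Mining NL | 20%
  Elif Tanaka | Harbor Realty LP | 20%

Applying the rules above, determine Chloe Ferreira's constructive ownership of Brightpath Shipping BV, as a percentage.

6%

By spousal attribution (R1), Chloe Ferreira is treated as also owning Elif Tanaka's interest in Harbor Realty LP, giving 80% + 20% = 100%.
Chain via Harbor Realty LP → Highfield Energy Co. → Slate Mining NL (R2): 100% × 60% × 20% × 50% = 6% of Brightpath Shipping BV.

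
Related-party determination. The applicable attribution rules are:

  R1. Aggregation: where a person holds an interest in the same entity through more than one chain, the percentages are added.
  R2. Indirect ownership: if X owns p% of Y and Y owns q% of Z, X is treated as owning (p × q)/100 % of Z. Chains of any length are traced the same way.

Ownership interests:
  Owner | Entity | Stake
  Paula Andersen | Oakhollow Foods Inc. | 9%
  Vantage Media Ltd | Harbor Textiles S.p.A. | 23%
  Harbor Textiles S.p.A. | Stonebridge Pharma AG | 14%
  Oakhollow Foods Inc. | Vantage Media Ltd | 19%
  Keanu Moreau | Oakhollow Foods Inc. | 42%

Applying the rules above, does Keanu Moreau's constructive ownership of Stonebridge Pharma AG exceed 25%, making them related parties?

No

Chain via Oakhollow Foods Inc. → Vantage Media Ltd → Harbor Textiles S.p.A. (R2): 42% × 19% × 23% × 14% = 0.256956% of Stonebridge Pharma AG.
0.256956% does not exceed the 25% threshold, so Keanu is not a related party to Stonebridge Pharma AG.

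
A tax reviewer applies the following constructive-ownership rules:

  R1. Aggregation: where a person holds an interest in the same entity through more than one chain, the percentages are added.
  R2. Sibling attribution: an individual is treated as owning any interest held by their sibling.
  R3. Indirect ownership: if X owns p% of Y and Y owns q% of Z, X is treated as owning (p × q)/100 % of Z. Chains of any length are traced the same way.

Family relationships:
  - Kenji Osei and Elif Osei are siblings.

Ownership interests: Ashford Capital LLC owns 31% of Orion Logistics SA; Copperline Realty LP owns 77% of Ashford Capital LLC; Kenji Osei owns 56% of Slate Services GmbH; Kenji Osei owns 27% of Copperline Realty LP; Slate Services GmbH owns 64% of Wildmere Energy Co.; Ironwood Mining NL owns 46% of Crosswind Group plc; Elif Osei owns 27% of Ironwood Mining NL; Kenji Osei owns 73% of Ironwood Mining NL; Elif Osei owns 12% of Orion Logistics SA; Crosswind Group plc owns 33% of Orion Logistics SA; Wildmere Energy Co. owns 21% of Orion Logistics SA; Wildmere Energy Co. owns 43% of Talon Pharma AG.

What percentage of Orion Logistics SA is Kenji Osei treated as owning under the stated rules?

By sibling attribution (R2), Kenji Osei is treated as also owning Elif Osei's interest in Ironwood Mining NL, giving 73% + 27% = 100%.
By sibling attribution (R2), Kenji Osei is treated as owning Elif Osei's 12% interest in Orion Logistics SA.
Chain via Ironwood Mining NL → Crosswind Group plc (R3): 100% × 46% × 33% = 15.18% of Orion Logistics SA.
Chain via Slate Services GmbH → Wildmere Energy Co. (R3): 56% × 64% × 21% = 7.5264% of Orion Logistics SA.
Chain via Copperline Realty LP → Ashford Capital LLC (R3): 27% × 77% × 31% = 6.4449% of Orion Logistics SA.
Direct interest in Orion Logistics SA: 12%.
Aggregating (R1): 15.18% + 7.5264% + 6.4449% + 12% = 41.1513%.

41.1513%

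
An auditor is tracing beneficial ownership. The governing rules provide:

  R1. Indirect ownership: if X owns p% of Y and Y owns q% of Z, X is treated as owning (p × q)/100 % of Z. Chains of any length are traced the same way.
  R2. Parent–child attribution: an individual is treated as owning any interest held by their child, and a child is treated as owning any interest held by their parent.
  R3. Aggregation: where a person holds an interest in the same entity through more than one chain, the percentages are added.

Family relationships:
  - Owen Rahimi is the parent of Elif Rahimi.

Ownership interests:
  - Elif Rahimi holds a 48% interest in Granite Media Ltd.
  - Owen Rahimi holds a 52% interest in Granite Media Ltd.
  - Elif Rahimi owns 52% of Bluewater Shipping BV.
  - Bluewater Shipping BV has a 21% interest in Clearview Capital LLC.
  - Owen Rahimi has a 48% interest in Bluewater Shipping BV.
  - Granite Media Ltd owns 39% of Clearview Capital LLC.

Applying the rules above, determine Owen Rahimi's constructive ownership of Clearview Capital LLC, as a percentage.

By parent–child attribution (R2), Owen Rahimi is treated as also owning Elif Rahimi's interest in Bluewater Shipping BV, giving 48% + 52% = 100%.
By parent–child attribution (R2), Owen Rahimi is treated as also owning Elif Rahimi's interest in Granite Media Ltd, giving 52% + 48% = 100%.
Chain via Bluewater Shipping BV (R1): 100% × 21% = 21% of Clearview Capital LLC.
Chain via Granite Media Ltd (R1): 100% × 39% = 39% of Clearview Capital LLC.
Aggregating (R3): 21% + 39% = 60%.

60%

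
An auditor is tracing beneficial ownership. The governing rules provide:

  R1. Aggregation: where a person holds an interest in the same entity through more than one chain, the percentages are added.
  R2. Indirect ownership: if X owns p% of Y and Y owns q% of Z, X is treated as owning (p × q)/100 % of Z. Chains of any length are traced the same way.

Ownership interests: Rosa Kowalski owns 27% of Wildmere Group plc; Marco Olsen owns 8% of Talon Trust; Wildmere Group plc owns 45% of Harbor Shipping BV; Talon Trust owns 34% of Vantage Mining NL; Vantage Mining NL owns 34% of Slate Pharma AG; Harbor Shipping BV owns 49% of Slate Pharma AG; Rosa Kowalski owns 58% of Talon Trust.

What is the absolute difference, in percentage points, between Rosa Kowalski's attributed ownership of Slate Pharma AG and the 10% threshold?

2.6583

Chain via Talon Trust → Vantage Mining NL (R2): 58% × 34% × 34% = 6.7048% of Slate Pharma AG.
Chain via Wildmere Group plc → Harbor Shipping BV (R2): 27% × 45% × 49% = 5.9535% of Slate Pharma AG.
Aggregating (R1): 6.7048% + 5.9535% = 12.6583%.
12.6583% exceeds the 10% threshold by 2.6583 percentage points.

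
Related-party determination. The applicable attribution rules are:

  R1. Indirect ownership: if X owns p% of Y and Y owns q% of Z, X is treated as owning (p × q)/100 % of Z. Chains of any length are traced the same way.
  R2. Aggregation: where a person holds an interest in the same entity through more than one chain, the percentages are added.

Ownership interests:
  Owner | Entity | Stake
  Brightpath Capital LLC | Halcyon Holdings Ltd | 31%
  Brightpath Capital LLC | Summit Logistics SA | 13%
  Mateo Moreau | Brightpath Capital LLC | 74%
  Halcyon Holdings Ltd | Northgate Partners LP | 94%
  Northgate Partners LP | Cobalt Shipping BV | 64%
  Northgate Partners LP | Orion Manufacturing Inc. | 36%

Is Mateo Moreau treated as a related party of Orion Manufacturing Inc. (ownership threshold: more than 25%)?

No

Chain via Brightpath Capital LLC → Halcyon Holdings Ltd → Northgate Partners LP (R1): 74% × 31% × 94% × 36% = 7.762896% of Orion Manufacturing Inc.
7.762896% does not exceed the 25% threshold, so Mateo is not a related party to Orion Manufacturing Inc.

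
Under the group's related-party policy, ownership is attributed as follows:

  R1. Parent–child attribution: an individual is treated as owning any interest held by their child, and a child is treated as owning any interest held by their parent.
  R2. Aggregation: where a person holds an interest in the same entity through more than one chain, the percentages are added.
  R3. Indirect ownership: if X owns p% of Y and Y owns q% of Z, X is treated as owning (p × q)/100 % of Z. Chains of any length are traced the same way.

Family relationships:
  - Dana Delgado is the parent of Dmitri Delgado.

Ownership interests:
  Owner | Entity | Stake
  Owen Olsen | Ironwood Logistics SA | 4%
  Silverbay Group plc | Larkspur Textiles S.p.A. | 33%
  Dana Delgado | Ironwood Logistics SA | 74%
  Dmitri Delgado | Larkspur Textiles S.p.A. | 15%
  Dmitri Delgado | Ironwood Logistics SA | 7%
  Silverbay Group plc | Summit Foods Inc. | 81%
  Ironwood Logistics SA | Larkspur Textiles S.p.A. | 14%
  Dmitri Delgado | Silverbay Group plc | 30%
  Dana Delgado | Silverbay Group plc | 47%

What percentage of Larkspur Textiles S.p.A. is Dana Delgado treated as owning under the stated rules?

51.75%

By parent–child attribution (R1), Dana Delgado is treated as also owning Dmitri Delgado's interest in Ironwood Logistics SA, giving 74% + 7% = 81%.
By parent–child attribution (R1), Dana Delgado is treated as also owning Dmitri Delgado's interest in Silverbay Group plc, giving 47% + 30% = 77%.
By parent–child attribution (R1), Dana Delgado is treated as owning Dmitri Delgado's 15% interest in Larkspur Textiles S.p.A.
Chain via Ironwood Logistics SA (R3): 81% × 14% = 11.34% of Larkspur Textiles S.p.A.
Chain via Silverbay Group plc (R3): 77% × 33% = 25.41% of Larkspur Textiles S.p.A.
Direct interest in Larkspur Textiles S.p.A: 15%.
Aggregating (R2): 11.34% + 25.41% + 15% = 51.75%.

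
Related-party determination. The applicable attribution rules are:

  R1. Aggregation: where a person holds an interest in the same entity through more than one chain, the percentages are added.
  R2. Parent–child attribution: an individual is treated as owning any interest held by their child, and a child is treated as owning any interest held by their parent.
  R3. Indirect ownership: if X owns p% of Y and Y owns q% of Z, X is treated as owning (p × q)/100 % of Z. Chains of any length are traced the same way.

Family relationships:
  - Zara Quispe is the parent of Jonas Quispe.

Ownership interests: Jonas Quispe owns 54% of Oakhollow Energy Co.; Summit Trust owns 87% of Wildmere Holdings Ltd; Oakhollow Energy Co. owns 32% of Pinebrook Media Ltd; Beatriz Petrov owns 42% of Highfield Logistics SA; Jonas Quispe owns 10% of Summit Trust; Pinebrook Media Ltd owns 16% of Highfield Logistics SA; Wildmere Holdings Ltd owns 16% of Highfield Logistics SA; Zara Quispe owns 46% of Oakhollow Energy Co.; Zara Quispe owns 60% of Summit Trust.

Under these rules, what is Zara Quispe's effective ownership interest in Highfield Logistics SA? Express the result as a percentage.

14.864%

By parent–child attribution (R2), Zara Quispe is treated as also owning Jonas Quispe's interest in Summit Trust, giving 60% + 10% = 70%.
By parent–child attribution (R2), Zara Quispe is treated as also owning Jonas Quispe's interest in Oakhollow Energy Co, giving 46% + 54% = 100%.
Chain via Summit Trust → Wildmere Holdings Ltd (R3): 70% × 87% × 16% = 9.744% of Highfield Logistics SA.
Chain via Oakhollow Energy Co. → Pinebrook Media Ltd (R3): 100% × 32% × 16% = 5.12% of Highfield Logistics SA.
Aggregating (R1): 9.744% + 5.12% = 14.864%.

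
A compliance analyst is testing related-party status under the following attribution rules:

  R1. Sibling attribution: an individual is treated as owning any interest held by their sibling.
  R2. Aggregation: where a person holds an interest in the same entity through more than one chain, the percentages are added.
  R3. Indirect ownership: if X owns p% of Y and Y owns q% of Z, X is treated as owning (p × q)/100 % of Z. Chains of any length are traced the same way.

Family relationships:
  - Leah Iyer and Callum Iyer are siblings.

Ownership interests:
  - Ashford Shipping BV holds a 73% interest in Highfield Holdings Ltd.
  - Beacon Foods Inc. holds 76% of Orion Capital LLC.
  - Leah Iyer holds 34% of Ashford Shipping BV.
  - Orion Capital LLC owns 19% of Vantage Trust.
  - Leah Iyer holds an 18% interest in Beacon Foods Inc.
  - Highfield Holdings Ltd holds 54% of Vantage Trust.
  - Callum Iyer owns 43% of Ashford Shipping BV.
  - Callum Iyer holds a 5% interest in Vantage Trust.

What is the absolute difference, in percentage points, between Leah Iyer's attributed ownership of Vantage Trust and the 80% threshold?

By sibling attribution (R1), Leah Iyer is treated as also owning Callum Iyer's interest in Ashford Shipping BV, giving 34% + 43% = 77%.
By sibling attribution (R1), Leah Iyer is treated as owning Callum Iyer's 5% interest in Vantage Trust.
Chain via Ashford Shipping BV → Highfield Holdings Ltd (R3): 77% × 73% × 54% = 30.3534% of Vantage Trust.
Chain via Beacon Foods Inc. → Orion Capital LLC (R3): 18% × 76% × 19% = 2.5992% of Vantage Trust.
Direct interest in Vantage Trust: 5%.
Aggregating (R2): 30.3534% + 2.5992% + 5% = 37.9526%.
37.9526% falls short of the 80% threshold by 42.0474 percentage points.

42.0474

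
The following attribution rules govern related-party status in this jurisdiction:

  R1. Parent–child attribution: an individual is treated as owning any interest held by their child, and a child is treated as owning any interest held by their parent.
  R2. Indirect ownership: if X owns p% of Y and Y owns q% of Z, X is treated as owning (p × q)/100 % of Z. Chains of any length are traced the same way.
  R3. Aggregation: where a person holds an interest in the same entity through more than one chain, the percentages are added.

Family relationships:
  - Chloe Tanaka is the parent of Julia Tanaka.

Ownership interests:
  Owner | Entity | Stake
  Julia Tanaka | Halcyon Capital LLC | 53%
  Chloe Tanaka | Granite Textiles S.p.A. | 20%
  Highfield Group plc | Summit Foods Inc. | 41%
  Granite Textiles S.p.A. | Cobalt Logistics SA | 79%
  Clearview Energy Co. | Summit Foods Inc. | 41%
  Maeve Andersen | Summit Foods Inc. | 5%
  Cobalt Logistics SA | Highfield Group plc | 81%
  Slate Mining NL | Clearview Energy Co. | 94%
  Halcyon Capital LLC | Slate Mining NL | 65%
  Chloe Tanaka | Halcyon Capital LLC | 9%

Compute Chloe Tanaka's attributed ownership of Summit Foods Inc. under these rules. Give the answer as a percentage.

By parent–child attribution (R1), Chloe Tanaka is treated as also owning Julia Tanaka's interest in Halcyon Capital LLC, giving 9% + 53% = 62%.
Chain via Halcyon Capital LLC → Slate Mining NL → Clearview Energy Co. (R2): 62% × 65% × 94% × 41% = 15.53162% of Summit Foods Inc.
Chain via Granite Textiles S.p.A. → Cobalt Logistics SA → Highfield Group plc (R2): 20% × 79% × 81% × 41% = 5.24718% of Summit Foods Inc.
Aggregating (R3): 15.53162% + 5.24718% = 20.7788%.

20.7788%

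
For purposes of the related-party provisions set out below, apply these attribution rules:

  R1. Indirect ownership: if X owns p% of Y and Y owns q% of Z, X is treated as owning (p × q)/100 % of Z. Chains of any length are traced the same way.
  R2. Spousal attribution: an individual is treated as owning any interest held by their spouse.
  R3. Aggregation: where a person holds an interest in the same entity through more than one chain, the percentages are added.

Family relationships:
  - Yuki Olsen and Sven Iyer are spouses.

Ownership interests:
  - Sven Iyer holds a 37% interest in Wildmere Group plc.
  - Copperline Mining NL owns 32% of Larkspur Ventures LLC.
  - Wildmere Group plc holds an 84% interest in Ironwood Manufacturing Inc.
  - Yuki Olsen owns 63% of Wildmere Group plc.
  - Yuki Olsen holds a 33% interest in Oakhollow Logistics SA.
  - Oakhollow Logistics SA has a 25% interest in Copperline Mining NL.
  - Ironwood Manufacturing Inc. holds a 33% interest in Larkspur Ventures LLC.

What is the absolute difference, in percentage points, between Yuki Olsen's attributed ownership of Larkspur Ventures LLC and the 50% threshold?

By spousal attribution (R2), Yuki Olsen is treated as also owning Sven Iyer's interest in Wildmere Group plc, giving 63% + 37% = 100%.
Chain via Wildmere Group plc → Ironwood Manufacturing Inc. (R1): 100% × 84% × 33% = 27.72% of Larkspur Ventures LLC.
Chain via Oakhollow Logistics SA → Copperline Mining NL (R1): 33% × 25% × 32% = 2.64% of Larkspur Ventures LLC.
Aggregating (R3): 27.72% + 2.64% = 30.36%.
30.36% falls short of the 50% threshold by 19.64 percentage points.

19.64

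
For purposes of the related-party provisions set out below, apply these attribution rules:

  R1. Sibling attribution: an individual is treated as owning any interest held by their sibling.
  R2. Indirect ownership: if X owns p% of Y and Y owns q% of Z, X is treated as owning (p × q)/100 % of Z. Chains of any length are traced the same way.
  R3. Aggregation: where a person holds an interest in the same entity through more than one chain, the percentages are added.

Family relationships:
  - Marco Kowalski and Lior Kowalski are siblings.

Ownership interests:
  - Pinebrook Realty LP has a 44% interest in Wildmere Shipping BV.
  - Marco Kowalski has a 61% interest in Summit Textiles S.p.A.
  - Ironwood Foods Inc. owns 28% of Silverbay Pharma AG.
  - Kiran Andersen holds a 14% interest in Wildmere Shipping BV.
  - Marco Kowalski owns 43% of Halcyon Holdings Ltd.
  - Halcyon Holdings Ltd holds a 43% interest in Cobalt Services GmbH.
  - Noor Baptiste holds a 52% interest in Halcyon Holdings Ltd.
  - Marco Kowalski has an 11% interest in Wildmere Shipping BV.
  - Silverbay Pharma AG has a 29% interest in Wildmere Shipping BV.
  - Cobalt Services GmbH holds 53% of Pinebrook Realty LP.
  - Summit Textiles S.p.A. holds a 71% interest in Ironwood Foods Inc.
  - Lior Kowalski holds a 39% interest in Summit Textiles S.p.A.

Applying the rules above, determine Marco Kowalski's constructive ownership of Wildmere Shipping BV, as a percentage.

21.077068%

By sibling attribution (R1), Marco Kowalski is treated as also owning Lior Kowalski's interest in Summit Textiles S.p.A, giving 61% + 39% = 100%.
Chain via Halcyon Holdings Ltd → Cobalt Services GmbH → Pinebrook Realty LP (R2): 43% × 43% × 53% × 44% = 4.311868% of Wildmere Shipping BV.
Chain via Summit Textiles S.p.A. → Ironwood Foods Inc. → Silverbay Pharma AG (R2): 100% × 71% × 28% × 29% = 5.7652% of Wildmere Shipping BV.
Direct interest in Wildmere Shipping BV: 11%.
Aggregating (R3): 4.311868% + 5.7652% + 11% = 21.077068%.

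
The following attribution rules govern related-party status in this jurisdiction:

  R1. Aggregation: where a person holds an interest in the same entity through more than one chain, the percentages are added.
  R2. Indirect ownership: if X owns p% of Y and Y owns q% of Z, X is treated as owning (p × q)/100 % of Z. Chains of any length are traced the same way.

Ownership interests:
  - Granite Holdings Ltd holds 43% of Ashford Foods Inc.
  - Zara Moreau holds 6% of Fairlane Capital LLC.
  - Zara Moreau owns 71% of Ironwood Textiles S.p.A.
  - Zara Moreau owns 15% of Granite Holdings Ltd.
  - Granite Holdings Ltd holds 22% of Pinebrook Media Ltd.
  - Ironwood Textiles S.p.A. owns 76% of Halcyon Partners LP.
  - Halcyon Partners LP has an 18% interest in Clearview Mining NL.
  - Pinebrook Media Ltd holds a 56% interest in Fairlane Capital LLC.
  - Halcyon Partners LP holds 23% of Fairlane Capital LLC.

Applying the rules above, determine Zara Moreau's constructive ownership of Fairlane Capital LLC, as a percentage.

Chain via Granite Holdings Ltd → Pinebrook Media Ltd (R2): 15% × 22% × 56% = 1.848% of Fairlane Capital LLC.
Chain via Ironwood Textiles S.p.A. → Halcyon Partners LP (R2): 71% × 76% × 23% = 12.4108% of Fairlane Capital LLC.
Direct interest in Fairlane Capital LLC: 6%.
Aggregating (R1): 1.848% + 12.4108% + 6% = 20.2588%.

20.2588%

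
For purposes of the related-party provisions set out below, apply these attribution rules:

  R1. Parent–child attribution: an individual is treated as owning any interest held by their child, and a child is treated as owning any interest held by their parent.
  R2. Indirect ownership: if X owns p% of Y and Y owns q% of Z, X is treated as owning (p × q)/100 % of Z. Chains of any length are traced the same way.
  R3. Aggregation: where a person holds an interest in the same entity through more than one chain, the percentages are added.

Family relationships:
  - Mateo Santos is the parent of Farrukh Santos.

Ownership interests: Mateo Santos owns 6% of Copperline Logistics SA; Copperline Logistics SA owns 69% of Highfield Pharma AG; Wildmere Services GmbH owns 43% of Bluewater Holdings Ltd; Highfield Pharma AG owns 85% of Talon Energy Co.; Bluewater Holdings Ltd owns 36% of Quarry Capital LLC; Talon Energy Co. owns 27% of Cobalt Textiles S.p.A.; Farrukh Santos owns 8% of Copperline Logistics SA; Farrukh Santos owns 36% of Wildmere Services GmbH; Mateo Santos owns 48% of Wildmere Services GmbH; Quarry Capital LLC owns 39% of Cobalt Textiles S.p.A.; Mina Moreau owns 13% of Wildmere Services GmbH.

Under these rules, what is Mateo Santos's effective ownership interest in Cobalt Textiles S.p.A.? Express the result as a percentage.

By parent–child attribution (R1), Mateo Santos is treated as also owning Farrukh Santos's interest in Wildmere Services GmbH, giving 48% + 36% = 84%.
By parent–child attribution (R1), Mateo Santos is treated as also owning Farrukh Santos's interest in Copperline Logistics SA, giving 6% + 8% = 14%.
Chain via Wildmere Services GmbH → Bluewater Holdings Ltd → Quarry Capital LLC (R2): 84% × 43% × 36% × 39% = 5.071248% of Cobalt Textiles S.p.A.
Chain via Copperline Logistics SA → Highfield Pharma AG → Talon Energy Co. (R2): 14% × 69% × 85% × 27% = 2.21697% of Cobalt Textiles S.p.A.
Aggregating (R3): 5.071248% + 2.21697% = 7.288218%.

7.288218%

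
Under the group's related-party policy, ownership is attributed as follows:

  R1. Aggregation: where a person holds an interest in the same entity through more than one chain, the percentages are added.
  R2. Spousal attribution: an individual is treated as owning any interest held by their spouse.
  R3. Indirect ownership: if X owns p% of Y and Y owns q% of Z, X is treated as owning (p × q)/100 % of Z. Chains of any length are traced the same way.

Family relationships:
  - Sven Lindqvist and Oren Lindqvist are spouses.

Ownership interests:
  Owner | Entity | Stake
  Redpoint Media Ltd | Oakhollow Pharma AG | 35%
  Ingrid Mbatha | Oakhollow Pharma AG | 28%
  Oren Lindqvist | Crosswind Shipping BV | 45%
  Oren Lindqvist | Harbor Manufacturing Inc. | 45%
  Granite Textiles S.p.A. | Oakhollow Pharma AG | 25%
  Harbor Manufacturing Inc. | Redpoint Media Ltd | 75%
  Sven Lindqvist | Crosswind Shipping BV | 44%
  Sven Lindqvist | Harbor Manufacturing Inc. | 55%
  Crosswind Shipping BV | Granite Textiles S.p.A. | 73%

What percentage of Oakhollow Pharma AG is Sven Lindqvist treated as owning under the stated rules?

42.4925%

By spousal attribution (R2), Sven Lindqvist is treated as also owning Oren Lindqvist's interest in Crosswind Shipping BV, giving 44% + 45% = 89%.
By spousal attribution (R2), Sven Lindqvist is treated as also owning Oren Lindqvist's interest in Harbor Manufacturing Inc, giving 55% + 45% = 100%.
Chain via Crosswind Shipping BV → Granite Textiles S.p.A. (R3): 89% × 73% × 25% = 16.2425% of Oakhollow Pharma AG.
Chain via Harbor Manufacturing Inc. → Redpoint Media Ltd (R3): 100% × 75% × 35% = 26.25% of Oakhollow Pharma AG.
Aggregating (R1): 16.2425% + 26.25% = 42.4925%.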